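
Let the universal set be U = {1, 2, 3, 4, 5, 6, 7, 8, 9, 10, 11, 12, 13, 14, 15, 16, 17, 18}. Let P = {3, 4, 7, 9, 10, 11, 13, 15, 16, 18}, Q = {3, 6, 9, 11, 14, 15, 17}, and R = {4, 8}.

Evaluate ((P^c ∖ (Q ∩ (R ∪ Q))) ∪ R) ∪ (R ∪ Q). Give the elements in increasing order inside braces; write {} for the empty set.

{1, 2, 3, 4, 5, 6, 8, 9, 11, 12, 14, 15, 17}

P^c = {1, 2, 5, 6, 8, 12, 14, 17}
R ∪ Q = {3, 4, 6, 8, 9, 11, 14, 15, 17}
Q ∩ (R ∪ Q) = {3, 6, 9, 11, 14, 15, 17}
P^c ∖ (Q ∩ (R ∪ Q)) = {1, 2, 5, 8, 12}
(P^c ∖ (Q ∩ (R ∪ Q))) ∪ R = {1, 2, 4, 5, 8, 12}
((P^c ∖ (Q ∩ (R ∪ Q))) ∪ R) ∪ (R ∪ Q) = {1, 2, 3, 4, 5, 6, 8, 9, 11, 12, 14, 15, 17}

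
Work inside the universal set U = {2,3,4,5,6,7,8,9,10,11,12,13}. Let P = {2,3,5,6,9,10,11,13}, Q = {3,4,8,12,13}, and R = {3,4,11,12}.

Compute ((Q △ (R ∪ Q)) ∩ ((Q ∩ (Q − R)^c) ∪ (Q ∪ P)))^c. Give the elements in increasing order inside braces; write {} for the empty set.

{2,3,4,5,6,7,8,9,10,12,13}

R ∪ Q = {3,4,8,11,12,13}
Q △ (R ∪ Q) = {11}
Q − R = {8,13}
(Q − R)^c = {2,3,4,5,6,7,9,10,11,12}
Q ∩ (Q − R)^c = {3,4,12}
Q ∪ P = {2,3,4,5,6,8,9,10,11,12,13}
(Q ∩ (Q − R)^c) ∪ (Q ∪ P) = {2,3,4,5,6,8,9,10,11,12,13}
(Q △ (R ∪ Q)) ∩ ((Q ∩ (Q − R)^c) ∪ (Q ∪ P)) = {11}
((Q △ (R ∪ Q)) ∩ ((Q ∩ (Q − R)^c) ∪ (Q ∪ P)))^c = {2,3,4,5,6,7,8,9,10,12,13}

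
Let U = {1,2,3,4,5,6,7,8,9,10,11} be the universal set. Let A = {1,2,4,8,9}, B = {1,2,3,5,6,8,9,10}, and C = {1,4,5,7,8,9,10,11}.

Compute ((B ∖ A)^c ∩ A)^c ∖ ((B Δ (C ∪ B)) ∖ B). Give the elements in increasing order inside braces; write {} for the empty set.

B ∖ A = {3,5,6,10}
(B ∖ A)^c = {1,2,4,7,8,9,11}
(B ∖ A)^c ∩ A = {1,2,4,8,9}
((B ∖ A)^c ∩ A)^c = {3,5,6,7,10,11}
C ∪ B = {1,2,3,4,5,6,7,8,9,10,11}
B Δ (C ∪ B) = {4,7,11}
(B Δ (C ∪ B)) ∖ B = {4,7,11}
((B ∖ A)^c ∩ A)^c ∖ ((B Δ (C ∪ B)) ∖ B) = {3,5,6,10}

{3,5,6,10}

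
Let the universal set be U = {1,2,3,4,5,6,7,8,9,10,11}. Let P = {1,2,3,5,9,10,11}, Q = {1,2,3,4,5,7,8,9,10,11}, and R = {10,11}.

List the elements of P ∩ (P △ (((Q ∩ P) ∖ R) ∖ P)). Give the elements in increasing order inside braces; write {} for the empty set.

Q ∩ P = {1,2,3,5,9,10,11}
(Q ∩ P) ∖ R = {1,2,3,5,9}
((Q ∩ P) ∖ R) ∖ P = {}
P △ (((Q ∩ P) ∖ R) ∖ P) = {1,2,3,5,9,10,11}
P ∩ (P △ (((Q ∩ P) ∖ R) ∖ P)) = {1,2,3,5,9,10,11}

{1,2,3,5,9,10,11}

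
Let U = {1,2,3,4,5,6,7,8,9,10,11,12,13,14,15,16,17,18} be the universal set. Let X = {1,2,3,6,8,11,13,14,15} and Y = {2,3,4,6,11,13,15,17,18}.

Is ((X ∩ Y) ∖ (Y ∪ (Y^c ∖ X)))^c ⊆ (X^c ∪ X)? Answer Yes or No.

Yes

X ∩ Y = {2,3,6,11,13,15}
Y^c = {1,5,7,8,9,10,12,14,16}
Y^c ∖ X = {5,7,9,10,12,16}
Y ∪ (Y^c ∖ X) = {2,3,4,5,6,7,9,10,11,12,13,15,16,17,18}
(X ∩ Y) ∖ (Y ∪ (Y^c ∖ X)) = {}
((X ∩ Y) ∖ (Y ∪ (Y^c ∖ X)))^c = {1,2,3,4,5,6,7,8,9,10,11,12,13,14,15,16,17,18}
X^c = {4,5,7,9,10,12,16,17,18}
X^c ∪ X = {1,2,3,4,5,6,7,8,9,10,11,12,13,14,15,16,17,18}
Every element of {1,2,3,4,5,6,7,8,9,10,11,12,13,14,15,16,17,18} is in {1,2,3,4,5,6,7,8,9,10,11,12,13,14,15,16,17,18}, so ((X ∩ Y) ∖ (Y ∪ (Y^c ∖ X)))^c ⊆ X^c ∪ X.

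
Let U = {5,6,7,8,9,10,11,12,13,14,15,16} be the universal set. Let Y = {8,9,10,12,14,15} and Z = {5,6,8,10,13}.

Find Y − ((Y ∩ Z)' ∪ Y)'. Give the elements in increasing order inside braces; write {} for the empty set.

{8,9,10,12,14,15}

Y ∩ Z = {8,10}
(Y ∩ Z)' = {5,6,7,9,11,12,13,14,15,16}
(Y ∩ Z)' ∪ Y = {5,6,7,8,9,10,11,12,13,14,15,16}
((Y ∩ Z)' ∪ Y)' = {}
Y − ((Y ∩ Z)' ∪ Y)' = {8,9,10,12,14,15}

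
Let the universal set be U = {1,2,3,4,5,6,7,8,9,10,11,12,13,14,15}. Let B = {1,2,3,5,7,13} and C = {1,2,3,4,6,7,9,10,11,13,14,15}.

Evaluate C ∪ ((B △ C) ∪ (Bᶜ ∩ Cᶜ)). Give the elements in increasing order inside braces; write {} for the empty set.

{1,2,3,4,5,6,7,8,9,10,11,12,13,14,15}

B △ C = {4,5,6,9,10,11,14,15}
Bᶜ = {4,6,8,9,10,11,12,14,15}
Cᶜ = {5,8,12}
Bᶜ ∩ Cᶜ = {8,12}
(B △ C) ∪ (Bᶜ ∩ Cᶜ) = {4,5,6,8,9,10,11,12,14,15}
C ∪ ((B △ C) ∪ (Bᶜ ∩ Cᶜ)) = {1,2,3,4,5,6,7,8,9,10,11,12,13,14,15}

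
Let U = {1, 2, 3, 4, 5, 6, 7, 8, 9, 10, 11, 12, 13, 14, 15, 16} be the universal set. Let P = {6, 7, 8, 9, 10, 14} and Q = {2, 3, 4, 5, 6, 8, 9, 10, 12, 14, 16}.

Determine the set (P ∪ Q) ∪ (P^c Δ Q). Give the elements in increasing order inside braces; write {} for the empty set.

{1, 2, 3, 4, 5, 6, 7, 8, 9, 10, 11, 12, 13, 14, 15, 16}

P ∪ Q = {2, 3, 4, 5, 6, 7, 8, 9, 10, 12, 14, 16}
P^c = {1, 2, 3, 4, 5, 11, 12, 13, 15, 16}
P^c Δ Q = {1, 6, 8, 9, 10, 11, 13, 14, 15}
(P ∪ Q) ∪ (P^c Δ Q) = {1, 2, 3, 4, 5, 6, 7, 8, 9, 10, 11, 12, 13, 14, 15, 16}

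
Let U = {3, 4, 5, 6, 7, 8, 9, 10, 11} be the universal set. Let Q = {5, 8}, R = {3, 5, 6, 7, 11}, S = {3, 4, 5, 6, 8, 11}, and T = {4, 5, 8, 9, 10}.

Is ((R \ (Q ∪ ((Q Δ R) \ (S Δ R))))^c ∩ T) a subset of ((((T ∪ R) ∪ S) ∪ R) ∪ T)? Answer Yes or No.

Yes

Q Δ R = {3, 6, 7, 8, 11}
S Δ R = {4, 7, 8}
(Q Δ R) \ (S Δ R) = {3, 6, 11}
Q ∪ ((Q Δ R) \ (S Δ R)) = {3, 5, 6, 8, 11}
R \ (Q ∪ ((Q Δ R) \ (S Δ R))) = {7}
(R \ (Q ∪ ((Q Δ R) \ (S Δ R))))^c = {3, 4, 5, 6, 8, 9, 10, 11}
(R \ (Q ∪ ((Q Δ R) \ (S Δ R))))^c ∩ T = {4, 5, 8, 9, 10}
T ∪ R = {3, 4, 5, 6, 7, 8, 9, 10, 11}
(T ∪ R) ∪ S = {3, 4, 5, 6, 7, 8, 9, 10, 11}
((T ∪ R) ∪ S) ∪ R = {3, 4, 5, 6, 7, 8, 9, 10, 11}
(((T ∪ R) ∪ S) ∪ R) ∪ T = {3, 4, 5, 6, 7, 8, 9, 10, 11}
Every element of {4, 5, 8, 9, 10} is in {3, 4, 5, 6, 7, 8, 9, 10, 11}, so (R \ (Q ∪ ((Q Δ R) \ (S Δ R))))^c ∩ T ⊆ (((T ∪ R) ∪ S) ∪ R) ∪ T.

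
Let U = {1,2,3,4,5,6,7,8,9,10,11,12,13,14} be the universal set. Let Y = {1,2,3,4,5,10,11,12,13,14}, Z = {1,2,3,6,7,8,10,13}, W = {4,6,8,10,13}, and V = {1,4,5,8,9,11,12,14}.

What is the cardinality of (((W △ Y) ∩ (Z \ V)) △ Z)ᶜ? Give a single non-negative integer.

W △ Y = {1,2,3,5,6,8,11,12,14}
Z \ V = {2,3,6,7,10,13}
(W △ Y) ∩ (Z \ V) = {2,3,6}
((W △ Y) ∩ (Z \ V)) △ Z = {1,7,8,10,13}
(((W △ Y) ∩ (Z \ V)) △ Z)ᶜ = {2,3,4,5,6,9,11,12,14}
|(((W △ Y) ∩ (Z \ V)) △ Z)ᶜ| = 9

9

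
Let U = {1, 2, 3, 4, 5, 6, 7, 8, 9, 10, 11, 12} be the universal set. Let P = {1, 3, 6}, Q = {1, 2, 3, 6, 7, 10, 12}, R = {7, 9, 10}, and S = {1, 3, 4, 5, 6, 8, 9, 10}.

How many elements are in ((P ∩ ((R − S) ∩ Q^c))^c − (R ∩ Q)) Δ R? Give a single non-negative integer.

11

R − S = {7}
Q^c = {4, 5, 8, 9, 11}
(R − S) ∩ Q^c = {}
P ∩ ((R − S) ∩ Q^c) = {}
(P ∩ ((R − S) ∩ Q^c))^c = {1, 2, 3, 4, 5, 6, 7, 8, 9, 10, 11, 12}
R ∩ Q = {7, 10}
(P ∩ ((R − S) ∩ Q^c))^c − (R ∩ Q) = {1, 2, 3, 4, 5, 6, 8, 9, 11, 12}
((P ∩ ((R − S) ∩ Q^c))^c − (R ∩ Q)) Δ R = {1, 2, 3, 4, 5, 6, 7, 8, 10, 11, 12}
|((P ∩ ((R − S) ∩ Q^c))^c − (R ∩ Q)) Δ R| = 11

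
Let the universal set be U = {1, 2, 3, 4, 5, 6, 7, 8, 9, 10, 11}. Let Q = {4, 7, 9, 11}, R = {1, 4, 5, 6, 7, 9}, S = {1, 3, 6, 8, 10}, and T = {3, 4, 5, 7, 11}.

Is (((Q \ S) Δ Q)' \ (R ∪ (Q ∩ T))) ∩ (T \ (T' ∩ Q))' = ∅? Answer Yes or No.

No

Q \ S = {4, 7, 9, 11}
(Q \ S) Δ Q = {}
((Q \ S) Δ Q)' = {1, 2, 3, 4, 5, 6, 7, 8, 9, 10, 11}
Q ∩ T = {4, 7, 11}
R ∪ (Q ∩ T) = {1, 4, 5, 6, 7, 9, 11}
((Q \ S) Δ Q)' \ (R ∪ (Q ∩ T)) = {2, 3, 8, 10}
T' = {1, 2, 6, 8, 9, 10}
T' ∩ Q = {9}
T \ (T' ∩ Q) = {3, 4, 5, 7, 11}
(T \ (T' ∩ Q))' = {1, 2, 6, 8, 9, 10}
2 lies in both, so they are not disjoint.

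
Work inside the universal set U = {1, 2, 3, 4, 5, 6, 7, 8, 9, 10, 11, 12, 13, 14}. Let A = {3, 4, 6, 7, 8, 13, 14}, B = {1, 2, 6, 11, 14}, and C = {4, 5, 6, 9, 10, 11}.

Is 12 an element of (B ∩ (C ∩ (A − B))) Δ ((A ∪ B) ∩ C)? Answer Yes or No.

No

12 ∉ A and 12 ∉ B, so 12 ∉ A − B
12 ∉ C and 12 ∉ (A − B), so 12 ∉ C ∩ (A − B)
12 ∉ B and 12 ∉ (C ∩ (A − B)), so 12 ∉ B ∩ (C ∩ (A − B))
12 ∉ A and 12 ∉ B, so 12 ∉ A ∪ B
12 ∉ (A ∪ B) and 12 ∉ C, so 12 ∉ (A ∪ B) ∩ C
12 ∉ (B ∩ (C ∩ (A − B))) and 12 ∉ ((A ∪ B) ∩ C), so 12 ∉ (B ∩ (C ∩ (A − B))) Δ ((A ∪ B) ∩ C)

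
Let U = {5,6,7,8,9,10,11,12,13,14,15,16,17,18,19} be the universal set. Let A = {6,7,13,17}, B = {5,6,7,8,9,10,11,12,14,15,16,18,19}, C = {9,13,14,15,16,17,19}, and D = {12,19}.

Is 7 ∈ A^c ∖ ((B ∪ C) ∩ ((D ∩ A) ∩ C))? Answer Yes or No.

7 ∈ A, so 7 ∉ A^c
7 ∈ B and 7 ∉ C, so 7 ∈ B ∪ C
7 ∉ D and 7 ∈ A, so 7 ∉ D ∩ A
7 ∉ (D ∩ A) and 7 ∉ C, so 7 ∉ (D ∩ A) ∩ C
7 ∈ (B ∪ C) and 7 ∉ ((D ∩ A) ∩ C), so 7 ∉ (B ∪ C) ∩ ((D ∩ A) ∩ C)
7 ∉ A^c and 7 ∉ ((B ∪ C) ∩ ((D ∩ A) ∩ C)), so 7 ∉ A^c ∖ ((B ∪ C) ∩ ((D ∩ A) ∩ C))

No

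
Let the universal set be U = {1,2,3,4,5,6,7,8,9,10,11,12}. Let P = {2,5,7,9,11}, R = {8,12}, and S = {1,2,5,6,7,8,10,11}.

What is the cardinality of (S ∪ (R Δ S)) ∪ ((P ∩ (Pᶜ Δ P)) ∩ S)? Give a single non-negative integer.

R Δ S = {1,2,5,6,7,10,11,12}
S ∪ (R Δ S) = {1,2,5,6,7,8,10,11,12}
Pᶜ = {1,3,4,6,8,10,12}
Pᶜ Δ P = {1,2,3,4,5,6,7,8,9,10,11,12}
P ∩ (Pᶜ Δ P) = {2,5,7,9,11}
(P ∩ (Pᶜ Δ P)) ∩ S = {2,5,7,11}
(S ∪ (R Δ S)) ∪ ((P ∩ (Pᶜ Δ P)) ∩ S) = {1,2,5,6,7,8,10,11,12}
|(S ∪ (R Δ S)) ∪ ((P ∩ (Pᶜ Δ P)) ∩ S)| = 9

9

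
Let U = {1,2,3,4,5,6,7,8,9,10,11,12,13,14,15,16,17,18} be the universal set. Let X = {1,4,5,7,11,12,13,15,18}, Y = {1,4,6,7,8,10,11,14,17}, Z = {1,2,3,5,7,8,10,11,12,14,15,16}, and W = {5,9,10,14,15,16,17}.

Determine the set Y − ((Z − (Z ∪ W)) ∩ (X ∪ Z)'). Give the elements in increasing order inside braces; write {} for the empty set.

Z ∪ W = {1,2,3,5,7,8,9,10,11,12,14,15,16,17}
Z − (Z ∪ W) = {}
X ∪ Z = {1,2,3,4,5,7,8,10,11,12,13,14,15,16,18}
(X ∪ Z)' = {6,9,17}
(Z − (Z ∪ W)) ∩ (X ∪ Z)' = {}
Y − ((Z − (Z ∪ W)) ∩ (X ∪ Z)') = {1,4,6,7,8,10,11,14,17}

{1,4,6,7,8,10,11,14,17}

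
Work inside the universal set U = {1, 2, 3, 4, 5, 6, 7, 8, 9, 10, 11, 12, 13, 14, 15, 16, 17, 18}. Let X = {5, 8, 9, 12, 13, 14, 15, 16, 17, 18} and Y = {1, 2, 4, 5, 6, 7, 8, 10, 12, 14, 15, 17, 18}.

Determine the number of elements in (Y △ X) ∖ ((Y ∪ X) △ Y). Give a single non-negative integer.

Y △ X = {1, 2, 4, 6, 7, 9, 10, 13, 16}
Y ∪ X = {1, 2, 4, 5, 6, 7, 8, 9, 10, 12, 13, 14, 15, 16, 17, 18}
(Y ∪ X) △ Y = {9, 13, 16}
(Y △ X) ∖ ((Y ∪ X) △ Y) = {1, 2, 4, 6, 7, 10}
|(Y △ X) ∖ ((Y ∪ X) △ Y)| = 6

6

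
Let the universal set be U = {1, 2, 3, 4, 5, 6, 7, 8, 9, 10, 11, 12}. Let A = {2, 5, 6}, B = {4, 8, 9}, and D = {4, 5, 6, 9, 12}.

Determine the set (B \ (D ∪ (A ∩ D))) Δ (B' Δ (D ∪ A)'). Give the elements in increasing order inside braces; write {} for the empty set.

A ∩ D = {5, 6}
D ∪ (A ∩ D) = {4, 5, 6, 9, 12}
B \ (D ∪ (A ∩ D)) = {8}
B' = {1, 2, 3, 5, 6, 7, 10, 11, 12}
D ∪ A = {2, 4, 5, 6, 9, 12}
(D ∪ A)' = {1, 3, 7, 8, 10, 11}
B' Δ (D ∪ A)' = {2, 5, 6, 8, 12}
(B \ (D ∪ (A ∩ D))) Δ (B' Δ (D ∪ A)') = {2, 5, 6, 12}

{2, 5, 6, 12}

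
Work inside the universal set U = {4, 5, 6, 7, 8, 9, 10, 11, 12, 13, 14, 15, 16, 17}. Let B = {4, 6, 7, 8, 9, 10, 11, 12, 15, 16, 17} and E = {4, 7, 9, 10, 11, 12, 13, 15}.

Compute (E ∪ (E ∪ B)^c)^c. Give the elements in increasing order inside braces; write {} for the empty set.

{6, 8, 16, 17}

E ∪ B = {4, 6, 7, 8, 9, 10, 11, 12, 13, 15, 16, 17}
(E ∪ B)^c = {5, 14}
E ∪ (E ∪ B)^c = {4, 5, 7, 9, 10, 11, 12, 13, 14, 15}
(E ∪ (E ∪ B)^c)^c = {6, 8, 16, 17}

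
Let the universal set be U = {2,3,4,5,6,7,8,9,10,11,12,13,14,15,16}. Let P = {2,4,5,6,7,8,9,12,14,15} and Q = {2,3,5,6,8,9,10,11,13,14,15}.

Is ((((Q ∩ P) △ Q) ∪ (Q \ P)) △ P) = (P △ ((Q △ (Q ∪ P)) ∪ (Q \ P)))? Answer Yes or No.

No

Q ∩ P = {2,5,6,8,9,14,15}
(Q ∩ P) △ Q = {3,10,11,13}
Q \ P = {3,10,11,13}
((Q ∩ P) △ Q) ∪ (Q \ P) = {3,10,11,13}
(((Q ∩ P) △ Q) ∪ (Q \ P)) △ P = {2,3,4,5,6,7,8,9,10,11,12,13,14,15}
Q ∪ P = {2,3,4,5,6,7,8,9,10,11,12,13,14,15}
Q △ (Q ∪ P) = {4,7,12}
(Q △ (Q ∪ P)) ∪ (Q \ P) = {3,4,7,10,11,12,13}
P △ ((Q △ (Q ∪ P)) ∪ (Q \ P)) = {2,3,5,6,8,9,10,11,13,14,15}
4 ∈ (((Q ∩ P) △ Q) ∪ (Q \ P)) △ P but 4 ∉ P △ ((Q △ (Q ∪ P)) ∪ (Q \ P)), so they differ.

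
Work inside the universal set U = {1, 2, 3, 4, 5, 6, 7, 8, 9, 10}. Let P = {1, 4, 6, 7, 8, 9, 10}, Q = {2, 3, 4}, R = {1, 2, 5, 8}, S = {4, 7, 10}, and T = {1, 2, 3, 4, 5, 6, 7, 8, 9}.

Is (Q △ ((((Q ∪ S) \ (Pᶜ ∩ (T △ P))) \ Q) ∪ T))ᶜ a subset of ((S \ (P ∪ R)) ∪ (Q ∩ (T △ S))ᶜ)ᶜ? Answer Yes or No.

No

Q ∪ S = {2, 3, 4, 7, 10}
Pᶜ = {2, 3, 5}
T △ P = {2, 3, 5, 10}
Pᶜ ∩ (T △ P) = {2, 3, 5}
(Q ∪ S) \ (Pᶜ ∩ (T △ P)) = {4, 7, 10}
((Q ∪ S) \ (Pᶜ ∩ (T △ P))) \ Q = {7, 10}
(((Q ∪ S) \ (Pᶜ ∩ (T △ P))) \ Q) ∪ T = {1, 2, 3, 4, 5, 6, 7, 8, 9, 10}
Q △ ((((Q ∪ S) \ (Pᶜ ∩ (T △ P))) \ Q) ∪ T) = {1, 5, 6, 7, 8, 9, 10}
(Q △ ((((Q ∪ S) \ (Pᶜ ∩ (T △ P))) \ Q) ∪ T))ᶜ = {2, 3, 4}
P ∪ R = {1, 2, 4, 5, 6, 7, 8, 9, 10}
S \ (P ∪ R) = {}
T △ S = {1, 2, 3, 5, 6, 8, 9, 10}
Q ∩ (T △ S) = {2, 3}
(Q ∩ (T △ S))ᶜ = {1, 4, 5, 6, 7, 8, 9, 10}
(S \ (P ∪ R)) ∪ (Q ∩ (T △ S))ᶜ = {1, 4, 5, 6, 7, 8, 9, 10}
((S \ (P ∪ R)) ∪ (Q ∩ (T △ S))ᶜ)ᶜ = {2, 3}
4 ∈ (Q △ ((((Q ∪ S) \ (Pᶜ ∩ (T △ P))) \ Q) ∪ T))ᶜ but 4 ∉ ((S \ (P ∪ R)) ∪ (Q ∩ (T △ S))ᶜ)ᶜ, so the inclusion fails.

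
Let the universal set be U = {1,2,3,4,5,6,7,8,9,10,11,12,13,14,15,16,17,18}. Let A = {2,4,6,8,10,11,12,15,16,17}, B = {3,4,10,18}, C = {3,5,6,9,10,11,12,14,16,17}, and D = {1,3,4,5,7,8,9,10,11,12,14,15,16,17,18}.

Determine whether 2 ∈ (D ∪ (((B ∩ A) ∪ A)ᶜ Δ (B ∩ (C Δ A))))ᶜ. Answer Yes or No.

Yes

2 ∉ B and 2 ∈ A, so 2 ∉ B ∩ A
2 ∉ (B ∩ A) and 2 ∈ A, so 2 ∈ (B ∩ A) ∪ A
2 ∉ ((B ∩ A) ∪ A)ᶜ since 2 ∈ ((B ∩ A) ∪ A)
2 ∉ C and 2 ∈ A, so 2 ∈ C Δ A
2 ∉ B and 2 ∈ (C Δ A), so 2 ∉ B ∩ (C Δ A)
2 ∉ ((B ∩ A) ∪ A)ᶜ and 2 ∉ (B ∩ (C Δ A)), so 2 ∉ ((B ∩ A) ∪ A)ᶜ Δ (B ∩ (C Δ A))
2 ∉ D and 2 ∉ (((B ∩ A) ∪ A)ᶜ Δ (B ∩ (C Δ A))), so 2 ∉ D ∪ (((B ∩ A) ∪ A)ᶜ Δ (B ∩ (C Δ A)))
2 ∈ (D ∪ (((B ∩ A) ∪ A)ᶜ Δ (B ∩ (C Δ A))))ᶜ since 2 ∉ (D ∪ (((B ∩ A) ∪ A)ᶜ Δ (B ∩ (C Δ A))))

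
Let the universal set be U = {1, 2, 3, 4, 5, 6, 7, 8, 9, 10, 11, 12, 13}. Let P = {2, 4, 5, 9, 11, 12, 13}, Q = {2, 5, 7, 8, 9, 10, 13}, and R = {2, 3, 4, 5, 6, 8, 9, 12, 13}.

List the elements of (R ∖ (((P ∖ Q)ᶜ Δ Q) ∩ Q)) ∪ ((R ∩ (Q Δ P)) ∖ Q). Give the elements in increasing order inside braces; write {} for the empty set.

{2, 3, 4, 5, 6, 8, 9, 12, 13}

P ∖ Q = {4, 11, 12}
(P ∖ Q)ᶜ = {1, 2, 3, 5, 6, 7, 8, 9, 10, 13}
(P ∖ Q)ᶜ Δ Q = {1, 3, 6}
((P ∖ Q)ᶜ Δ Q) ∩ Q = {}
R ∖ (((P ∖ Q)ᶜ Δ Q) ∩ Q) = {2, 3, 4, 5, 6, 8, 9, 12, 13}
Q Δ P = {4, 7, 8, 10, 11, 12}
R ∩ (Q Δ P) = {4, 8, 12}
(R ∩ (Q Δ P)) ∖ Q = {4, 12}
(R ∖ (((P ∖ Q)ᶜ Δ Q) ∩ Q)) ∪ ((R ∩ (Q Δ P)) ∖ Q) = {2, 3, 4, 5, 6, 8, 9, 12, 13}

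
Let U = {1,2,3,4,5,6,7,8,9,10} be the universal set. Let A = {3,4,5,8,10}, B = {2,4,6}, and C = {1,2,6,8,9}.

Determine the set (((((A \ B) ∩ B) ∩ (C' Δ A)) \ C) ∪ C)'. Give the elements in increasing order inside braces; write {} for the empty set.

{3,4,5,7,10}

A \ B = {3,5,8,10}
(A \ B) ∩ B = {}
C' = {3,4,5,7,10}
C' Δ A = {7,8}
((A \ B) ∩ B) ∩ (C' Δ A) = {}
(((A \ B) ∩ B) ∩ (C' Δ A)) \ C = {}
((((A \ B) ∩ B) ∩ (C' Δ A)) \ C) ∪ C = {1,2,6,8,9}
(((((A \ B) ∩ B) ∩ (C' Δ A)) \ C) ∪ C)' = {3,4,5,7,10}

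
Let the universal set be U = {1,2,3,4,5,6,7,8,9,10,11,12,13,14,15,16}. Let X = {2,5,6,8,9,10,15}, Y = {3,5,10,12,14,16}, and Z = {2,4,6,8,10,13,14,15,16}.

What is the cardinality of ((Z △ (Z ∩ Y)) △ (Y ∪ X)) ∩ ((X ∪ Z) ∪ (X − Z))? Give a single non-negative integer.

Z ∩ Y = {10,14,16}
Z △ (Z ∩ Y) = {2,4,6,8,13,15}
Y ∪ X = {2,3,5,6,8,9,10,12,14,15,16}
(Z △ (Z ∩ Y)) △ (Y ∪ X) = {3,4,5,9,10,12,13,14,16}
X ∪ Z = {2,4,5,6,8,9,10,13,14,15,16}
X − Z = {5,9}
(X ∪ Z) ∪ (X − Z) = {2,4,5,6,8,9,10,13,14,15,16}
((Z △ (Z ∩ Y)) △ (Y ∪ X)) ∩ ((X ∪ Z) ∪ (X − Z)) = {4,5,9,10,13,14,16}
|((Z △ (Z ∩ Y)) △ (Y ∪ X)) ∩ ((X ∪ Z) ∪ (X − Z))| = 7

7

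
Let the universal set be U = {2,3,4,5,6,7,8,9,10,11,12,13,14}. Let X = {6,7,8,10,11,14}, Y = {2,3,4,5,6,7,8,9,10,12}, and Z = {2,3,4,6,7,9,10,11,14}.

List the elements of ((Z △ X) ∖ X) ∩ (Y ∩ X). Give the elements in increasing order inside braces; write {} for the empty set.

{}

Z △ X = {2,3,4,8,9}
(Z △ X) ∖ X = {2,3,4,9}
Y ∩ X = {6,7,8,10}
((Z △ X) ∖ X) ∩ (Y ∩ X) = {}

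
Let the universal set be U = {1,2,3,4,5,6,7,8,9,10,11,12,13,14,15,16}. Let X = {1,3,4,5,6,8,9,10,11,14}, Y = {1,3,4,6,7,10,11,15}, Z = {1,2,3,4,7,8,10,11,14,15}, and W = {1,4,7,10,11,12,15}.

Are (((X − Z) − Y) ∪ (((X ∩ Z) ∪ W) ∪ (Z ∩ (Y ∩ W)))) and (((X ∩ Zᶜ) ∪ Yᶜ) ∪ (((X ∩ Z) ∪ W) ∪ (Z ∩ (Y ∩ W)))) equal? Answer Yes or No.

No

X − Z = {5,6,9}
(X − Z) − Y = {5,9}
X ∩ Z = {1,3,4,8,10,11,14}
(X ∩ Z) ∪ W = {1,3,4,7,8,10,11,12,14,15}
Y ∩ W = {1,4,7,10,11,15}
Z ∩ (Y ∩ W) = {1,4,7,10,11,15}
((X ∩ Z) ∪ W) ∪ (Z ∩ (Y ∩ W)) = {1,3,4,7,8,10,11,12,14,15}
((X − Z) − Y) ∪ (((X ∩ Z) ∪ W) ∪ (Z ∩ (Y ∩ W))) = {1,3,4,5,7,8,9,10,11,12,14,15}
Zᶜ = {5,6,9,12,13,16}
X ∩ Zᶜ = {5,6,9}
Yᶜ = {2,5,8,9,12,13,14,16}
(X ∩ Zᶜ) ∪ Yᶜ = {2,5,6,8,9,12,13,14,16}
((X ∩ Zᶜ) ∪ Yᶜ) ∪ (((X ∩ Z) ∪ W) ∪ (Z ∩ (Y ∩ W))) = {1,2,3,4,5,6,7,8,9,10,11,12,13,14,15,16}
2 ∈ ((X ∩ Zᶜ) ∪ Yᶜ) ∪ (((X ∩ Z) ∪ W) ∪ (Z ∩ (Y ∩ W))) but 2 ∉ ((X − Z) − Y) ∪ (((X ∩ Z) ∪ W) ∪ (Z ∩ (Y ∩ W))), so they differ.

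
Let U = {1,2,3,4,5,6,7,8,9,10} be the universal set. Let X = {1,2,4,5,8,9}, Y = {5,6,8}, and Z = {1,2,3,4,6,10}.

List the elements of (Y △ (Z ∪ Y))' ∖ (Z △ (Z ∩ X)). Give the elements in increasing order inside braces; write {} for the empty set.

Z ∪ Y = {1,2,3,4,5,6,8,10}
Y △ (Z ∪ Y) = {1,2,3,4,10}
(Y △ (Z ∪ Y))' = {5,6,7,8,9}
Z ∩ X = {1,2,4}
Z △ (Z ∩ X) = {3,6,10}
(Y △ (Z ∪ Y))' ∖ (Z △ (Z ∩ X)) = {5,7,8,9}

{5,7,8,9}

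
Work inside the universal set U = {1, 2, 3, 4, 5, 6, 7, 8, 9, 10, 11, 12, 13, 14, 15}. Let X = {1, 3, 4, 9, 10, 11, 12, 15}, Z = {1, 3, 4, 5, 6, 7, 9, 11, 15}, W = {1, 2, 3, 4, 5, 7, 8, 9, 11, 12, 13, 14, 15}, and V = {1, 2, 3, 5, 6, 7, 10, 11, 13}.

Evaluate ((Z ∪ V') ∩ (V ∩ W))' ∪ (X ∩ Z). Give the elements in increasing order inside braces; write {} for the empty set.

V' = {4, 8, 9, 12, 14, 15}
Z ∪ V' = {1, 3, 4, 5, 6, 7, 8, 9, 11, 12, 14, 15}
V ∩ W = {1, 2, 3, 5, 7, 11, 13}
(Z ∪ V') ∩ (V ∩ W) = {1, 3, 5, 7, 11}
((Z ∪ V') ∩ (V ∩ W))' = {2, 4, 6, 8, 9, 10, 12, 13, 14, 15}
X ∩ Z = {1, 3, 4, 9, 11, 15}
((Z ∪ V') ∩ (V ∩ W))' ∪ (X ∩ Z) = {1, 2, 3, 4, 6, 8, 9, 10, 11, 12, 13, 14, 15}

{1, 2, 3, 4, 6, 8, 9, 10, 11, 12, 13, 14, 15}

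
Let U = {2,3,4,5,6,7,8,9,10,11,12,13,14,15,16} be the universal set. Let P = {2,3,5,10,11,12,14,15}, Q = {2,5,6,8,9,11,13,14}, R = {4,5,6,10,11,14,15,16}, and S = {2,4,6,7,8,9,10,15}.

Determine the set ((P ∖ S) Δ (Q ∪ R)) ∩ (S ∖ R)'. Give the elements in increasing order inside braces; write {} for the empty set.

P ∖ S = {3,5,11,12,14}
Q ∪ R = {2,4,5,6,8,9,10,11,13,14,15,16}
(P ∖ S) Δ (Q ∪ R) = {2,3,4,6,8,9,10,12,13,15,16}
S ∖ R = {2,7,8,9}
(S ∖ R)' = {3,4,5,6,10,11,12,13,14,15,16}
((P ∖ S) Δ (Q ∪ R)) ∩ (S ∖ R)' = {3,4,6,10,12,13,15,16}

{3,4,6,10,12,13,15,16}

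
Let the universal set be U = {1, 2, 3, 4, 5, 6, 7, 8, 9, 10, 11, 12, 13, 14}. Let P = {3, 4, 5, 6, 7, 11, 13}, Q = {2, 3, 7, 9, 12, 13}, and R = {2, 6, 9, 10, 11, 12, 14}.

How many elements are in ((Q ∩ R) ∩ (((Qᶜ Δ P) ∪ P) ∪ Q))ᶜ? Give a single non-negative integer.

Q ∩ R = {2, 9, 12}
Qᶜ = {1, 4, 5, 6, 8, 10, 11, 14}
Qᶜ Δ P = {1, 3, 7, 8, 10, 13, 14}
(Qᶜ Δ P) ∪ P = {1, 3, 4, 5, 6, 7, 8, 10, 11, 13, 14}
((Qᶜ Δ P) ∪ P) ∪ Q = {1, 2, 3, 4, 5, 6, 7, 8, 9, 10, 11, 12, 13, 14}
(Q ∩ R) ∩ (((Qᶜ Δ P) ∪ P) ∪ Q) = {2, 9, 12}
((Q ∩ R) ∩ (((Qᶜ Δ P) ∪ P) ∪ Q))ᶜ = {1, 3, 4, 5, 6, 7, 8, 10, 11, 13, 14}
|((Q ∩ R) ∩ (((Qᶜ Δ P) ∪ P) ∪ Q))ᶜ| = 11

11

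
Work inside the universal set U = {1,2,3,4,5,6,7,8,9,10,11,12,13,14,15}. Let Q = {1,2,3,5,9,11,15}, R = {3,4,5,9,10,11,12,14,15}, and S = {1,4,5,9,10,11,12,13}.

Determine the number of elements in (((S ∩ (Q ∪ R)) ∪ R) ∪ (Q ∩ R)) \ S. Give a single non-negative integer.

3

Q ∪ R = {1,2,3,4,5,9,10,11,12,14,15}
S ∩ (Q ∪ R) = {1,4,5,9,10,11,12}
(S ∩ (Q ∪ R)) ∪ R = {1,3,4,5,9,10,11,12,14,15}
Q ∩ R = {3,5,9,11,15}
((S ∩ (Q ∪ R)) ∪ R) ∪ (Q ∩ R) = {1,3,4,5,9,10,11,12,14,15}
(((S ∩ (Q ∪ R)) ∪ R) ∪ (Q ∩ R)) \ S = {3,14,15}
|(((S ∩ (Q ∪ R)) ∪ R) ∪ (Q ∩ R)) \ S| = 3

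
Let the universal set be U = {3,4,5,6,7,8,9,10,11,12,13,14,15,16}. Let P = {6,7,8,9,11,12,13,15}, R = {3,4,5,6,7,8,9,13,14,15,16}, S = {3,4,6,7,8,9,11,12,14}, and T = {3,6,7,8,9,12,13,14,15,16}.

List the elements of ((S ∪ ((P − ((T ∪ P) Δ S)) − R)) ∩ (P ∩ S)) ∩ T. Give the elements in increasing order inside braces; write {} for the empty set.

T ∪ P = {3,6,7,8,9,11,12,13,14,15,16}
(T ∪ P) Δ S = {4,13,15,16}
P − ((T ∪ P) Δ S) = {6,7,8,9,11,12}
(P − ((T ∪ P) Δ S)) − R = {11,12}
S ∪ ((P − ((T ∪ P) Δ S)) − R) = {3,4,6,7,8,9,11,12,14}
P ∩ S = {6,7,8,9,11,12}
(S ∪ ((P − ((T ∪ P) Δ S)) − R)) ∩ (P ∩ S) = {6,7,8,9,11,12}
((S ∪ ((P − ((T ∪ P) Δ S)) − R)) ∩ (P ∩ S)) ∩ T = {6,7,8,9,12}

{6,7,8,9,12}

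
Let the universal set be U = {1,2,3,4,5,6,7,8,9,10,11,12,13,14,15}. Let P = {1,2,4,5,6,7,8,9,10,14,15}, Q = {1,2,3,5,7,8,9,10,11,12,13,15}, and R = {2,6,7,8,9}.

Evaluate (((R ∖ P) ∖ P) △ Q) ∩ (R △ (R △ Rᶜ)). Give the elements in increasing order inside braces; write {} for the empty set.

R ∖ P = {}
(R ∖ P) ∖ P = {}
((R ∖ P) ∖ P) △ Q = {1,2,3,5,7,8,9,10,11,12,13,15}
Rᶜ = {1,3,4,5,10,11,12,13,14,15}
R △ Rᶜ = {1,2,3,4,5,6,7,8,9,10,11,12,13,14,15}
R △ (R △ Rᶜ) = {1,3,4,5,10,11,12,13,14,15}
(((R ∖ P) ∖ P) △ Q) ∩ (R △ (R △ Rᶜ)) = {1,3,5,10,11,12,13,15}

{1,3,5,10,11,12,13,15}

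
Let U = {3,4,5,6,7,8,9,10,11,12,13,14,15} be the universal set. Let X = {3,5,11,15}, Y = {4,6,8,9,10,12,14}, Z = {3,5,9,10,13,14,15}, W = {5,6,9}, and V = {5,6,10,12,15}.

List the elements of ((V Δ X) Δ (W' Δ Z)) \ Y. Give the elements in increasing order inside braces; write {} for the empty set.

{3,5,7}

V Δ X = {3,6,10,11,12}
W' = {3,4,7,8,10,11,12,13,14,15}
W' Δ Z = {4,5,7,8,9,11,12}
(V Δ X) Δ (W' Δ Z) = {3,4,5,6,7,8,9,10}
((V Δ X) Δ (W' Δ Z)) \ Y = {3,5,7}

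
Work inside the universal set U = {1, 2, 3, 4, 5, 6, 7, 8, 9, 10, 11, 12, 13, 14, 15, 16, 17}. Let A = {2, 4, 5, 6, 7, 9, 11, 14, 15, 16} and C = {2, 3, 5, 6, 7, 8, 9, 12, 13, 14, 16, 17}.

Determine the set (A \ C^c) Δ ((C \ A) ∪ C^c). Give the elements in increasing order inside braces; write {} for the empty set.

C^c = {1, 4, 10, 11, 15}
A \ C^c = {2, 5, 6, 7, 9, 14, 16}
C \ A = {3, 8, 12, 13, 17}
(C \ A) ∪ C^c = {1, 3, 4, 8, 10, 11, 12, 13, 15, 17}
(A \ C^c) Δ ((C \ A) ∪ C^c) = {1, 2, 3, 4, 5, 6, 7, 8, 9, 10, 11, 12, 13, 14, 15, 16, 17}

{1, 2, 3, 4, 5, 6, 7, 8, 9, 10, 11, 12, 13, 14, 15, 16, 17}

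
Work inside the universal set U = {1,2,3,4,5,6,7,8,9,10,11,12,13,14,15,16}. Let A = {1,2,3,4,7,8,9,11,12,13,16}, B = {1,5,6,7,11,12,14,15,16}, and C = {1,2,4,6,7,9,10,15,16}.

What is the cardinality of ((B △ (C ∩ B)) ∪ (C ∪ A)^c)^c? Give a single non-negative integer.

12

C ∩ B = {1,6,7,15,16}
B △ (C ∩ B) = {5,11,12,14}
C ∪ A = {1,2,3,4,6,7,8,9,10,11,12,13,15,16}
(C ∪ A)^c = {5,14}
(B △ (C ∩ B)) ∪ (C ∪ A)^c = {5,11,12,14}
((B △ (C ∩ B)) ∪ (C ∪ A)^c)^c = {1,2,3,4,6,7,8,9,10,13,15,16}
|((B △ (C ∩ B)) ∪ (C ∪ A)^c)^c| = 12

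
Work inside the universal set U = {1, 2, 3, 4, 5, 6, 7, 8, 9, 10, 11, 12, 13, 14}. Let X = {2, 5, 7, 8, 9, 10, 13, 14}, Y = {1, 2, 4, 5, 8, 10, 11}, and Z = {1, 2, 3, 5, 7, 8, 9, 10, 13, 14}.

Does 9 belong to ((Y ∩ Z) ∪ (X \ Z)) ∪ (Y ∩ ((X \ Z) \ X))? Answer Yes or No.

9 ∉ Y and 9 ∈ Z, so 9 ∉ Y ∩ Z
9 ∈ X and 9 ∈ Z, so 9 ∉ X \ Z
9 ∉ (Y ∩ Z) and 9 ∉ (X \ Z), so 9 ∉ (Y ∩ Z) ∪ (X \ Z)
9 ∈ X and 9 ∈ Z, so 9 ∉ X \ Z
9 ∉ (X \ Z) and 9 ∈ X, so 9 ∉ (X \ Z) \ X
9 ∉ Y and 9 ∉ ((X \ Z) \ X), so 9 ∉ Y ∩ ((X \ Z) \ X)
9 ∉ ((Y ∩ Z) ∪ (X \ Z)) and 9 ∉ (Y ∩ ((X \ Z) \ X)), so 9 ∉ ((Y ∩ Z) ∪ (X \ Z)) ∪ (Y ∩ ((X \ Z) \ X))

No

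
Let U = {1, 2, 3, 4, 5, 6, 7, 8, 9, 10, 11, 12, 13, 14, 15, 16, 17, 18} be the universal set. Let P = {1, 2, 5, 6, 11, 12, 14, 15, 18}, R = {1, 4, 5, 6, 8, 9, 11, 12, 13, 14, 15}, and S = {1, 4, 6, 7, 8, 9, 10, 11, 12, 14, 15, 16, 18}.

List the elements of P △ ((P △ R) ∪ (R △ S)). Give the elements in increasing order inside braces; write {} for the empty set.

{1, 4, 6, 7, 8, 9, 10, 11, 12, 13, 14, 15, 16}

P △ R = {2, 4, 8, 9, 13, 18}
R △ S = {5, 7, 10, 13, 16, 18}
(P △ R) ∪ (R △ S) = {2, 4, 5, 7, 8, 9, 10, 13, 16, 18}
P △ ((P △ R) ∪ (R △ S)) = {1, 4, 6, 7, 8, 9, 10, 11, 12, 13, 14, 15, 16}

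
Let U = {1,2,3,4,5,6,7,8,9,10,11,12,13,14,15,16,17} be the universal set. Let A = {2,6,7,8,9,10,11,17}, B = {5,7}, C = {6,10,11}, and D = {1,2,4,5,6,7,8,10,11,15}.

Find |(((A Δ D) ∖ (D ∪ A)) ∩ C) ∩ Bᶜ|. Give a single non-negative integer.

0

A Δ D = {1,4,5,9,15,17}
D ∪ A = {1,2,4,5,6,7,8,9,10,11,15,17}
(A Δ D) ∖ (D ∪ A) = {}
((A Δ D) ∖ (D ∪ A)) ∩ C = {}
Bᶜ = {1,2,3,4,6,8,9,10,11,12,13,14,15,16,17}
(((A Δ D) ∖ (D ∪ A)) ∩ C) ∩ Bᶜ = {}
|(((A Δ D) ∖ (D ∪ A)) ∩ C) ∩ Bᶜ| = 0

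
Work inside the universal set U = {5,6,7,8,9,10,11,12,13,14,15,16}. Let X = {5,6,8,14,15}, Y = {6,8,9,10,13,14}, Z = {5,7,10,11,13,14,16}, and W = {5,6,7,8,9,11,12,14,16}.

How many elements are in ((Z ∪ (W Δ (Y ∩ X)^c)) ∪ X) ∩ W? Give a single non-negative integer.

Y ∩ X = {6,8,14}
(Y ∩ X)^c = {5,7,9,10,11,12,13,15,16}
W Δ (Y ∩ X)^c = {6,8,10,13,14,15}
Z ∪ (W Δ (Y ∩ X)^c) = {5,6,7,8,10,11,13,14,15,16}
(Z ∪ (W Δ (Y ∩ X)^c)) ∪ X = {5,6,7,8,10,11,13,14,15,16}
((Z ∪ (W Δ (Y ∩ X)^c)) ∪ X) ∩ W = {5,6,7,8,11,14,16}
|((Z ∪ (W Δ (Y ∩ X)^c)) ∪ X) ∩ W| = 7

7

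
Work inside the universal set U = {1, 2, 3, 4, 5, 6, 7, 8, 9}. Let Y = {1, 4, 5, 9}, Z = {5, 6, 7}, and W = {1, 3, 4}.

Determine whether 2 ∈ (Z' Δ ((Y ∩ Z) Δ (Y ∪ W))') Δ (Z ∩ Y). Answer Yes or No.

2 ∉ Z, so 2 ∈ Z'
2 ∉ Y and 2 ∉ Z, so 2 ∉ Y ∩ Z
2 ∉ Y and 2 ∉ W, so 2 ∉ Y ∪ W
2 ∉ (Y ∩ Z) and 2 ∉ (Y ∪ W), so 2 ∉ (Y ∩ Z) Δ (Y ∪ W)
2 ∈ ((Y ∩ Z) Δ (Y ∪ W))' since 2 ∉ ((Y ∩ Z) Δ (Y ∪ W))
2 ∈ Z' and 2 ∈ ((Y ∩ Z) Δ (Y ∪ W))', so 2 ∉ Z' Δ ((Y ∩ Z) Δ (Y ∪ W))'
2 ∉ Z and 2 ∉ Y, so 2 ∉ Z ∩ Y
2 ∉ (Z' Δ ((Y ∩ Z) Δ (Y ∪ W))') and 2 ∉ (Z ∩ Y), so 2 ∉ (Z' Δ ((Y ∩ Z) Δ (Y ∪ W))') Δ (Z ∩ Y)

No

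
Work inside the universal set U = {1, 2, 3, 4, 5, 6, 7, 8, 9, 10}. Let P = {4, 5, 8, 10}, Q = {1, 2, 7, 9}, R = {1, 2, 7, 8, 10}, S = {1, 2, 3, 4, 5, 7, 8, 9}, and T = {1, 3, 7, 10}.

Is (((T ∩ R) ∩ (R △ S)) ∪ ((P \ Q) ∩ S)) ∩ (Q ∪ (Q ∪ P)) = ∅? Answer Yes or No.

T ∩ R = {1, 7, 10}
R △ S = {3, 4, 5, 9, 10}
(T ∩ R) ∩ (R △ S) = {10}
P \ Q = {4, 5, 8, 10}
(P \ Q) ∩ S = {4, 5, 8}
((T ∩ R) ∩ (R △ S)) ∪ ((P \ Q) ∩ S) = {4, 5, 8, 10}
Q ∪ P = {1, 2, 4, 5, 7, 8, 9, 10}
Q ∪ (Q ∪ P) = {1, 2, 4, 5, 7, 8, 9, 10}
4 lies in both, so they are not disjoint.

No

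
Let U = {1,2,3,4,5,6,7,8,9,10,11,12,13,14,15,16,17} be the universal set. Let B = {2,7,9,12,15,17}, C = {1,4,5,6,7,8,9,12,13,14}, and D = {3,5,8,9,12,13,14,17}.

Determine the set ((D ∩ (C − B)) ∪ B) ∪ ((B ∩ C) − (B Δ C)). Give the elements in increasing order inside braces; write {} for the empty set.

{2,5,7,8,9,12,13,14,15,17}

C − B = {1,4,5,6,8,13,14}
D ∩ (C − B) = {5,8,13,14}
(D ∩ (C − B)) ∪ B = {2,5,7,8,9,12,13,14,15,17}
B ∩ C = {7,9,12}
B Δ C = {1,2,4,5,6,8,13,14,15,17}
(B ∩ C) − (B Δ C) = {7,9,12}
((D ∩ (C − B)) ∪ B) ∪ ((B ∩ C) − (B Δ C)) = {2,5,7,8,9,12,13,14,15,17}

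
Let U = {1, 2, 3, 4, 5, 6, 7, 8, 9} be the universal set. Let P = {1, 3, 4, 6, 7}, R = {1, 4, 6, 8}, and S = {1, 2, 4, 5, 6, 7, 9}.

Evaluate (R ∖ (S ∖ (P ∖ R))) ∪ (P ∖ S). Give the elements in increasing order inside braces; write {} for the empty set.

{3, 8}

P ∖ R = {3, 7}
S ∖ (P ∖ R) = {1, 2, 4, 5, 6, 9}
R ∖ (S ∖ (P ∖ R)) = {8}
P ∖ S = {3}
(R ∖ (S ∖ (P ∖ R))) ∪ (P ∖ S) = {3, 8}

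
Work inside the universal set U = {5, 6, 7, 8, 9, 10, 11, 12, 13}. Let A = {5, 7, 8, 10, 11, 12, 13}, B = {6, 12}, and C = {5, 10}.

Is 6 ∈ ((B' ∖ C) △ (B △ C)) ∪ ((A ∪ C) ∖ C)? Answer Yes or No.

Yes

6 ∈ B, so 6 ∉ B'
6 ∉ B' and 6 ∉ C, so 6 ∉ B' ∖ C
6 ∈ B and 6 ∉ C, so 6 ∈ B △ C
6 ∉ (B' ∖ C) and 6 ∈ (B △ C), so 6 ∈ (B' ∖ C) △ (B △ C)
6 ∉ A and 6 ∉ C, so 6 ∉ A ∪ C
6 ∉ (A ∪ C) and 6 ∉ C, so 6 ∉ (A ∪ C) ∖ C
6 ∈ ((B' ∖ C) △ (B △ C)) and 6 ∉ ((A ∪ C) ∖ C), so 6 ∈ ((B' ∖ C) △ (B △ C)) ∪ ((A ∪ C) ∖ C)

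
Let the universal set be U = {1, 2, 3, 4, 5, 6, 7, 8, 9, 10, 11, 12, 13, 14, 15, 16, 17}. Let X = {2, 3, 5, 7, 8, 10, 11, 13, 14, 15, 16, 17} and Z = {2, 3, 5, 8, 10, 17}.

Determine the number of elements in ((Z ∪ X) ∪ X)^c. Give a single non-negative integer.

5

Z ∪ X = {2, 3, 5, 7, 8, 10, 11, 13, 14, 15, 16, 17}
(Z ∪ X) ∪ X = {2, 3, 5, 7, 8, 10, 11, 13, 14, 15, 16, 17}
((Z ∪ X) ∪ X)^c = {1, 4, 6, 9, 12}
|((Z ∪ X) ∪ X)^c| = 5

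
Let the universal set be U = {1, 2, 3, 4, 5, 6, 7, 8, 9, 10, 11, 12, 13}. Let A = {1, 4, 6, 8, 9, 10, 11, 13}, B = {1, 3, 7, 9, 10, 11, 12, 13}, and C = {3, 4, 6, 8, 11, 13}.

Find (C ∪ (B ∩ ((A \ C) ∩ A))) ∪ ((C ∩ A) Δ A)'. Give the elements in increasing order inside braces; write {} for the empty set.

{1, 2, 3, 4, 5, 6, 7, 8, 9, 10, 11, 12, 13}

A \ C = {1, 9, 10}
(A \ C) ∩ A = {1, 9, 10}
B ∩ ((A \ C) ∩ A) = {1, 9, 10}
C ∪ (B ∩ ((A \ C) ∩ A)) = {1, 3, 4, 6, 8, 9, 10, 11, 13}
C ∩ A = {4, 6, 8, 11, 13}
(C ∩ A) Δ A = {1, 9, 10}
((C ∩ A) Δ A)' = {2, 3, 4, 5, 6, 7, 8, 11, 12, 13}
(C ∪ (B ∩ ((A \ C) ∩ A))) ∪ ((C ∩ A) Δ A)' = {1, 2, 3, 4, 5, 6, 7, 8, 9, 10, 11, 12, 13}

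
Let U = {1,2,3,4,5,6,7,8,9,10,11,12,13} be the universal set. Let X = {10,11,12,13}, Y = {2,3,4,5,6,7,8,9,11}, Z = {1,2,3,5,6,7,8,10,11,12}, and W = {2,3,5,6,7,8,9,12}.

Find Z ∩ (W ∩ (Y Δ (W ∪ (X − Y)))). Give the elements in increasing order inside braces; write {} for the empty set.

{12}

X − Y = {10,12,13}
W ∪ (X − Y) = {2,3,5,6,7,8,9,10,12,13}
Y Δ (W ∪ (X − Y)) = {4,10,11,12,13}
W ∩ (Y Δ (W ∪ (X − Y))) = {12}
Z ∩ (W ∩ (Y Δ (W ∪ (X − Y)))) = {12}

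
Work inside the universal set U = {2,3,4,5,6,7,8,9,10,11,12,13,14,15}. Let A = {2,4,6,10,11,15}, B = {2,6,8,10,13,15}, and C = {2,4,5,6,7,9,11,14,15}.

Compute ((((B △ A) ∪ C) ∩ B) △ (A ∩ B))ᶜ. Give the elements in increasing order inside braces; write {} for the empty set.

{2,3,4,5,6,7,9,11,12,14,15}

B △ A = {4,8,11,13}
(B △ A) ∪ C = {2,4,5,6,7,8,9,11,13,14,15}
((B △ A) ∪ C) ∩ B = {2,6,8,13,15}
A ∩ B = {2,6,10,15}
(((B △ A) ∪ C) ∩ B) △ (A ∩ B) = {8,10,13}
((((B △ A) ∪ C) ∩ B) △ (A ∩ B))ᶜ = {2,3,4,5,6,7,9,11,12,14,15}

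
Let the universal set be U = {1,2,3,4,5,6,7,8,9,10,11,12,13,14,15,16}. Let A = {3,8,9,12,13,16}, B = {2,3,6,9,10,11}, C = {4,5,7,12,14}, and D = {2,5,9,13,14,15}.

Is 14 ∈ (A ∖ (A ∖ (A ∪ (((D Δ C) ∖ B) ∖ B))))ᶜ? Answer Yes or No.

14 ∈ D and 14 ∈ C, so 14 ∉ D Δ C
14 ∉ (D Δ C) and 14 ∉ B, so 14 ∉ (D Δ C) ∖ B
14 ∉ ((D Δ C) ∖ B) and 14 ∉ B, so 14 ∉ ((D Δ C) ∖ B) ∖ B
14 ∉ A and 14 ∉ (((D Δ C) ∖ B) ∖ B), so 14 ∉ A ∪ (((D Δ C) ∖ B) ∖ B)
14 ∉ A and 14 ∉ (A ∪ (((D Δ C) ∖ B) ∖ B)), so 14 ∉ A ∖ (A ∪ (((D Δ C) ∖ B) ∖ B))
14 ∉ A and 14 ∉ (A ∖ (A ∪ (((D Δ C) ∖ B) ∖ B))), so 14 ∉ A ∖ (A ∖ (A ∪ (((D Δ C) ∖ B) ∖ B)))
14 ∈ (A ∖ (A ∖ (A ∪ (((D Δ C) ∖ B) ∖ B))))ᶜ since 14 ∉ (A ∖ (A ∖ (A ∪ (((D Δ C) ∖ B) ∖ B))))

Yes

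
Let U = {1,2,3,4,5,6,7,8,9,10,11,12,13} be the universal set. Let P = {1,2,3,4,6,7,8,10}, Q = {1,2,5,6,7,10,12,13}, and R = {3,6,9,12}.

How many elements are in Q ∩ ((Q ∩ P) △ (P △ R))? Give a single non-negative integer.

2

Q ∩ P = {1,2,6,7,10}
P △ R = {1,2,4,7,8,9,10,12}
(Q ∩ P) △ (P △ R) = {4,6,8,9,12}
Q ∩ ((Q ∩ P) △ (P △ R)) = {6,12}
|Q ∩ ((Q ∩ P) △ (P △ R))| = 2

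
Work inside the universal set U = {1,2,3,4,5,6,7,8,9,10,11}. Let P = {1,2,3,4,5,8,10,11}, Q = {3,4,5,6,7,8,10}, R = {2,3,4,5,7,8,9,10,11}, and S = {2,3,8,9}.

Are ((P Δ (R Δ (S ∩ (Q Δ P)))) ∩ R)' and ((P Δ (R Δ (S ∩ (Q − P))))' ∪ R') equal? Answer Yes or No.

No

Q Δ P = {1,2,6,7,11}
S ∩ (Q Δ P) = {2}
R Δ (S ∩ (Q Δ P)) = {3,4,5,7,8,9,10,11}
P Δ (R Δ (S ∩ (Q Δ P))) = {1,2,7,9}
(P Δ (R Δ (S ∩ (Q Δ P)))) ∩ R = {2,7,9}
((P Δ (R Δ (S ∩ (Q Δ P)))) ∩ R)' = {1,3,4,5,6,8,10,11}
Q − P = {6,7}
S ∩ (Q − P) = {}
R Δ (S ∩ (Q − P)) = {2,3,4,5,7,8,9,10,11}
P Δ (R Δ (S ∩ (Q − P))) = {1,7,9}
(P Δ (R Δ (S ∩ (Q − P))))' = {2,3,4,5,6,8,10,11}
R' = {1,6}
(P Δ (R Δ (S ∩ (Q − P))))' ∪ R' = {1,2,3,4,5,6,8,10,11}
2 ∈ (P Δ (R Δ (S ∩ (Q − P))))' ∪ R' but 2 ∉ ((P Δ (R Δ (S ∩ (Q Δ P)))) ∩ R)', so they differ.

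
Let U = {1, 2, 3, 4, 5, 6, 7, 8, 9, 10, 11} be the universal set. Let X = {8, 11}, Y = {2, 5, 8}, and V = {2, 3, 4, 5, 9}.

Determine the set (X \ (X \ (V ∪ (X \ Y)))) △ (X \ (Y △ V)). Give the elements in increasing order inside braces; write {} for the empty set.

{}

X \ Y = {11}
V ∪ (X \ Y) = {2, 3, 4, 5, 9, 11}
X \ (V ∪ (X \ Y)) = {8}
X \ (X \ (V ∪ (X \ Y))) = {11}
Y △ V = {3, 4, 8, 9}
X \ (Y △ V) = {11}
(X \ (X \ (V ∪ (X \ Y)))) △ (X \ (Y △ V)) = {}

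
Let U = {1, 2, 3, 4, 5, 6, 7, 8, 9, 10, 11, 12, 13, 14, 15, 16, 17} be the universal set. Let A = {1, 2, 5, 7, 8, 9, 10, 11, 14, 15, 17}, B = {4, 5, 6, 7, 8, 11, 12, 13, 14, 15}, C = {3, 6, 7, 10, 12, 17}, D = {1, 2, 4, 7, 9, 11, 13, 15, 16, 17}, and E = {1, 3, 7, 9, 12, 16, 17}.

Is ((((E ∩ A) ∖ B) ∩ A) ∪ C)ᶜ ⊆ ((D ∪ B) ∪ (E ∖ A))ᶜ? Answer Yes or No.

E ∩ A = {1, 7, 9, 17}
(E ∩ A) ∖ B = {1, 9, 17}
((E ∩ A) ∖ B) ∩ A = {1, 9, 17}
(((E ∩ A) ∖ B) ∩ A) ∪ C = {1, 3, 6, 7, 9, 10, 12, 17}
((((E ∩ A) ∖ B) ∩ A) ∪ C)ᶜ = {2, 4, 5, 8, 11, 13, 14, 15, 16}
D ∪ B = {1, 2, 4, 5, 6, 7, 8, 9, 11, 12, 13, 14, 15, 16, 17}
E ∖ A = {3, 12, 16}
(D ∪ B) ∪ (E ∖ A) = {1, 2, 3, 4, 5, 6, 7, 8, 9, 11, 12, 13, 14, 15, 16, 17}
((D ∪ B) ∪ (E ∖ A))ᶜ = {10}
2 ∈ ((((E ∩ A) ∖ B) ∩ A) ∪ C)ᶜ but 2 ∉ ((D ∪ B) ∪ (E ∖ A))ᶜ, so the inclusion fails.

No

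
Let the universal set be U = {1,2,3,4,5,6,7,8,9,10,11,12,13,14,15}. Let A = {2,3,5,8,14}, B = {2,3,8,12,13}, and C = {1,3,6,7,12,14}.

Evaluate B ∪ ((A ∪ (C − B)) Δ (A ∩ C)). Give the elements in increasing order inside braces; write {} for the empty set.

{1,2,3,5,6,7,8,12,13}

C − B = {1,6,7,14}
A ∪ (C − B) = {1,2,3,5,6,7,8,14}
A ∩ C = {3,14}
(A ∪ (C − B)) Δ (A ∩ C) = {1,2,5,6,7,8}
B ∪ ((A ∪ (C − B)) Δ (A ∩ C)) = {1,2,3,5,6,7,8,12,13}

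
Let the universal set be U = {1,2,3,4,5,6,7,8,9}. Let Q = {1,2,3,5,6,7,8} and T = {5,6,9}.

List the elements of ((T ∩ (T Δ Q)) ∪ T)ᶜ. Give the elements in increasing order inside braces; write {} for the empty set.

{1,2,3,4,7,8}

T Δ Q = {1,2,3,7,8,9}
T ∩ (T Δ Q) = {9}
(T ∩ (T Δ Q)) ∪ T = {5,6,9}
((T ∩ (T Δ Q)) ∪ T)ᶜ = {1,2,3,4,7,8}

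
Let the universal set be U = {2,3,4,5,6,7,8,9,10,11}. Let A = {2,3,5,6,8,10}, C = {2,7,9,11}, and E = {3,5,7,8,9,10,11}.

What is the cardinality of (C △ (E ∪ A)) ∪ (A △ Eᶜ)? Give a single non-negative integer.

E ∪ A = {2,3,5,6,7,8,9,10,11}
C △ (E ∪ A) = {3,5,6,8,10}
Eᶜ = {2,4,6}
A △ Eᶜ = {3,4,5,8,10}
(C △ (E ∪ A)) ∪ (A △ Eᶜ) = {3,4,5,6,8,10}
|(C △ (E ∪ A)) ∪ (A △ Eᶜ)| = 6

6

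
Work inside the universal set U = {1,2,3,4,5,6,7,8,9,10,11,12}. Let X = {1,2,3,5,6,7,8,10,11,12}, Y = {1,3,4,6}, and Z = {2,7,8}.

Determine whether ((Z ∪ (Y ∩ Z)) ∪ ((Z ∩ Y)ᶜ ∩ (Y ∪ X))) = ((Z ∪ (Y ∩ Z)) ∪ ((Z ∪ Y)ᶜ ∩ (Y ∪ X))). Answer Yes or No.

No

Y ∩ Z = {}
Z ∪ (Y ∩ Z) = {2,7,8}
Z ∩ Y = {}
(Z ∩ Y)ᶜ = {1,2,3,4,5,6,7,8,9,10,11,12}
Y ∪ X = {1,2,3,4,5,6,7,8,10,11,12}
(Z ∩ Y)ᶜ ∩ (Y ∪ X) = {1,2,3,4,5,6,7,8,10,11,12}
(Z ∪ (Y ∩ Z)) ∪ ((Z ∩ Y)ᶜ ∩ (Y ∪ X)) = {1,2,3,4,5,6,7,8,10,11,12}
Z ∪ Y = {1,2,3,4,6,7,8}
(Z ∪ Y)ᶜ = {5,9,10,11,12}
(Z ∪ Y)ᶜ ∩ (Y ∪ X) = {5,10,11,12}
(Z ∪ (Y ∩ Z)) ∪ ((Z ∪ Y)ᶜ ∩ (Y ∪ X)) = {2,5,7,8,10,11,12}
1 ∈ (Z ∪ (Y ∩ Z)) ∪ ((Z ∩ Y)ᶜ ∩ (Y ∪ X)) but 1 ∉ (Z ∪ (Y ∩ Z)) ∪ ((Z ∪ Y)ᶜ ∩ (Y ∪ X)), so they differ.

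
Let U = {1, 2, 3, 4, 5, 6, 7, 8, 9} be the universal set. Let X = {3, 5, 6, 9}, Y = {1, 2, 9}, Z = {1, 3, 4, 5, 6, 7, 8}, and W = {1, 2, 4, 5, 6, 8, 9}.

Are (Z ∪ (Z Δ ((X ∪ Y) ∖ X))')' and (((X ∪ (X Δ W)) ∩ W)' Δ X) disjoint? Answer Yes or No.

Yes

X ∪ Y = {1, 2, 3, 5, 6, 9}
(X ∪ Y) ∖ X = {1, 2}
Z Δ ((X ∪ Y) ∖ X) = {2, 3, 4, 5, 6, 7, 8}
(Z Δ ((X ∪ Y) ∖ X))' = {1, 9}
Z ∪ (Z Δ ((X ∪ Y) ∖ X))' = {1, 3, 4, 5, 6, 7, 8, 9}
(Z ∪ (Z Δ ((X ∪ Y) ∖ X))')' = {2}
X Δ W = {1, 2, 3, 4, 8}
X ∪ (X Δ W) = {1, 2, 3, 4, 5, 6, 8, 9}
(X ∪ (X Δ W)) ∩ W = {1, 2, 4, 5, 6, 8, 9}
((X ∪ (X Δ W)) ∩ W)' = {3, 7}
((X ∪ (X Δ W)) ∩ W)' Δ X = {5, 6, 7, 9}
{2} and {5, 6, 7, 9} share no elements.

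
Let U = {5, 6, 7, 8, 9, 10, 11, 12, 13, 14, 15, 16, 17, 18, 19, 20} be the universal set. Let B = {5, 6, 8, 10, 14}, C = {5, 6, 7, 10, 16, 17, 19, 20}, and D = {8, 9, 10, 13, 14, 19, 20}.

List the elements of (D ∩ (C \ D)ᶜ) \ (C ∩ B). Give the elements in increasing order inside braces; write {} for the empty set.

{8, 9, 13, 14, 19, 20}

C \ D = {5, 6, 7, 16, 17}
(C \ D)ᶜ = {8, 9, 10, 11, 12, 13, 14, 15, 18, 19, 20}
D ∩ (C \ D)ᶜ = {8, 9, 10, 13, 14, 19, 20}
C ∩ B = {5, 6, 10}
(D ∩ (C \ D)ᶜ) \ (C ∩ B) = {8, 9, 13, 14, 19, 20}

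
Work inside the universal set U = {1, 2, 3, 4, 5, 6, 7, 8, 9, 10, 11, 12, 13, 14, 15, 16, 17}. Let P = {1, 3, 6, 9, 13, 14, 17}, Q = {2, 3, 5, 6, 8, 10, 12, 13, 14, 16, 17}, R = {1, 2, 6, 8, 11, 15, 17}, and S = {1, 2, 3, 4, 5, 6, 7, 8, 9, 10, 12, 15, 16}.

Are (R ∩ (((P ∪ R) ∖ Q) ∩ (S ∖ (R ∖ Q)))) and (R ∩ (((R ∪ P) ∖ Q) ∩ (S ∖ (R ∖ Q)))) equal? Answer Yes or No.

Yes

P ∪ R = {1, 2, 3, 6, 8, 9, 11, 13, 14, 15, 17}
(P ∪ R) ∖ Q = {1, 9, 11, 15}
R ∖ Q = {1, 11, 15}
S ∖ (R ∖ Q) = {2, 3, 4, 5, 6, 7, 8, 9, 10, 12, 16}
((P ∪ R) ∖ Q) ∩ (S ∖ (R ∖ Q)) = {9}
R ∩ (((P ∪ R) ∖ Q) ∩ (S ∖ (R ∖ Q))) = {}
R ∪ P = {1, 2, 3, 6, 8, 9, 11, 13, 14, 15, 17}
(R ∪ P) ∖ Q = {1, 9, 11, 15}
((R ∪ P) ∖ Q) ∩ (S ∖ (R ∖ Q)) = {9}
R ∩ (((R ∪ P) ∖ Q) ∩ (S ∖ (R ∖ Q))) = {}
Both equal {}, so R ∩ (((P ∪ R) ∖ Q) ∩ (S ∖ (R ∖ Q))) = R ∩ (((R ∪ P) ∖ Q) ∩ (S ∖ (R ∖ Q))).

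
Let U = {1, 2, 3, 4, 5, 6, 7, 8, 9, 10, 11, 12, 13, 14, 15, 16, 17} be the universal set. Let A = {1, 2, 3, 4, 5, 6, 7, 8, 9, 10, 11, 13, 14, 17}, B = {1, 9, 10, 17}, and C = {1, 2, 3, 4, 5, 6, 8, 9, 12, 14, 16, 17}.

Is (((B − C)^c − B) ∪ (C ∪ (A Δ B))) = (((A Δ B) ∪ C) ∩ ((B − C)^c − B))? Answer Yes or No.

No

B − C = {10}
(B − C)^c = {1, 2, 3, 4, 5, 6, 7, 8, 9, 11, 12, 13, 14, 15, 16, 17}
(B − C)^c − B = {2, 3, 4, 5, 6, 7, 8, 11, 12, 13, 14, 15, 16}
A Δ B = {2, 3, 4, 5, 6, 7, 8, 11, 13, 14}
C ∪ (A Δ B) = {1, 2, 3, 4, 5, 6, 7, 8, 9, 11, 12, 13, 14, 16, 17}
((B − C)^c − B) ∪ (C ∪ (A Δ B)) = {1, 2, 3, 4, 5, 6, 7, 8, 9, 11, 12, 13, 14, 15, 16, 17}
(A Δ B) ∪ C = {1, 2, 3, 4, 5, 6, 7, 8, 9, 11, 12, 13, 14, 16, 17}
((A Δ B) ∪ C) ∩ ((B − C)^c − B) = {2, 3, 4, 5, 6, 7, 8, 11, 12, 13, 14, 16}
1 ∈ ((B − C)^c − B) ∪ (C ∪ (A Δ B)) but 1 ∉ ((A Δ B) ∪ C) ∩ ((B − C)^c − B), so they differ.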